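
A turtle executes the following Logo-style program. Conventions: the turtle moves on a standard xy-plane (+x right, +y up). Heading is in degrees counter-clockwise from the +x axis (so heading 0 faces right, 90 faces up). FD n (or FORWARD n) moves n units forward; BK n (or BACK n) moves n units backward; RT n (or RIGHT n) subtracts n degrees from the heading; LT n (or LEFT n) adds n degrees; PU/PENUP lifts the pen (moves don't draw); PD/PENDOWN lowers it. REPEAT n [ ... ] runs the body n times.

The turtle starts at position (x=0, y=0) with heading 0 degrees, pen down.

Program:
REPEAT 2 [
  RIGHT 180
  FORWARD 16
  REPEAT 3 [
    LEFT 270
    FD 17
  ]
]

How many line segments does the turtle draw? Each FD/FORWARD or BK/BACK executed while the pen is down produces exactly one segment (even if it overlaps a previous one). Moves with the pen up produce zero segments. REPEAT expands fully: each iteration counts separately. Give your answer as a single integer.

Executing turtle program step by step:
Start: pos=(0,0), heading=0, pen down
REPEAT 2 [
  -- iteration 1/2 --
  RT 180: heading 0 -> 180
  FD 16: (0,0) -> (-16,0) [heading=180, draw]
  REPEAT 3 [
    -- iteration 1/3 --
    LT 270: heading 180 -> 90
    FD 17: (-16,0) -> (-16,17) [heading=90, draw]
    -- iteration 2/3 --
    LT 270: heading 90 -> 0
    FD 17: (-16,17) -> (1,17) [heading=0, draw]
    -- iteration 3/3 --
    LT 270: heading 0 -> 270
    FD 17: (1,17) -> (1,0) [heading=270, draw]
  ]
  -- iteration 2/2 --
  RT 180: heading 270 -> 90
  FD 16: (1,0) -> (1,16) [heading=90, draw]
  REPEAT 3 [
    -- iteration 1/3 --
    LT 270: heading 90 -> 0
    FD 17: (1,16) -> (18,16) [heading=0, draw]
    -- iteration 2/3 --
    LT 270: heading 0 -> 270
    FD 17: (18,16) -> (18,-1) [heading=270, draw]
    -- iteration 3/3 --
    LT 270: heading 270 -> 180
    FD 17: (18,-1) -> (1,-1) [heading=180, draw]
  ]
]
Final: pos=(1,-1), heading=180, 8 segment(s) drawn
Segments drawn: 8

Answer: 8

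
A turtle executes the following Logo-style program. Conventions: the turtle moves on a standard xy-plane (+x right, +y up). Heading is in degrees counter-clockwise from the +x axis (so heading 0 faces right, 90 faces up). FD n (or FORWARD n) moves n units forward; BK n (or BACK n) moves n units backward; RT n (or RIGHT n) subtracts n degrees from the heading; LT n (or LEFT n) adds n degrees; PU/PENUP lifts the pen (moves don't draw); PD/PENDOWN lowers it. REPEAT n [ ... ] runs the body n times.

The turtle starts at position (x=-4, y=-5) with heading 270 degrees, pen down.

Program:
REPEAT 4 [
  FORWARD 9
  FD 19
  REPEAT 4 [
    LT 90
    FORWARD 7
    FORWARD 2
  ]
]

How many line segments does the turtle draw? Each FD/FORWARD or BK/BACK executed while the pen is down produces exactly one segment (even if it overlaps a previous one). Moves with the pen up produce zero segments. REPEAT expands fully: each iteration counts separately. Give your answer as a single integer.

Answer: 40

Derivation:
Executing turtle program step by step:
Start: pos=(-4,-5), heading=270, pen down
REPEAT 4 [
  -- iteration 1/4 --
  FD 9: (-4,-5) -> (-4,-14) [heading=270, draw]
  FD 19: (-4,-14) -> (-4,-33) [heading=270, draw]
  REPEAT 4 [
    -- iteration 1/4 --
    LT 90: heading 270 -> 0
    FD 7: (-4,-33) -> (3,-33) [heading=0, draw]
    FD 2: (3,-33) -> (5,-33) [heading=0, draw]
    -- iteration 2/4 --
    LT 90: heading 0 -> 90
    FD 7: (5,-33) -> (5,-26) [heading=90, draw]
    FD 2: (5,-26) -> (5,-24) [heading=90, draw]
    -- iteration 3/4 --
    LT 90: heading 90 -> 180
    FD 7: (5,-24) -> (-2,-24) [heading=180, draw]
    FD 2: (-2,-24) -> (-4,-24) [heading=180, draw]
    -- iteration 4/4 --
    LT 90: heading 180 -> 270
    FD 7: (-4,-24) -> (-4,-31) [heading=270, draw]
    FD 2: (-4,-31) -> (-4,-33) [heading=270, draw]
  ]
  -- iteration 2/4 --
  FD 9: (-4,-33) -> (-4,-42) [heading=270, draw]
  FD 19: (-4,-42) -> (-4,-61) [heading=270, draw]
  REPEAT 4 [
    -- iteration 1/4 --
    LT 90: heading 270 -> 0
    FD 7: (-4,-61) -> (3,-61) [heading=0, draw]
    FD 2: (3,-61) -> (5,-61) [heading=0, draw]
    -- iteration 2/4 --
    LT 90: heading 0 -> 90
    FD 7: (5,-61) -> (5,-54) [heading=90, draw]
    FD 2: (5,-54) -> (5,-52) [heading=90, draw]
    -- iteration 3/4 --
    LT 90: heading 90 -> 180
    FD 7: (5,-52) -> (-2,-52) [heading=180, draw]
    FD 2: (-2,-52) -> (-4,-52) [heading=180, draw]
    -- iteration 4/4 --
    LT 90: heading 180 -> 270
    FD 7: (-4,-52) -> (-4,-59) [heading=270, draw]
    FD 2: (-4,-59) -> (-4,-61) [heading=270, draw]
  ]
  -- iteration 3/4 --
  FD 9: (-4,-61) -> (-4,-70) [heading=270, draw]
  FD 19: (-4,-70) -> (-4,-89) [heading=270, draw]
  REPEAT 4 [
    -- iteration 1/4 --
    LT 90: heading 270 -> 0
    FD 7: (-4,-89) -> (3,-89) [heading=0, draw]
    FD 2: (3,-89) -> (5,-89) [heading=0, draw]
    -- iteration 2/4 --
    LT 90: heading 0 -> 90
    FD 7: (5,-89) -> (5,-82) [heading=90, draw]
    FD 2: (5,-82) -> (5,-80) [heading=90, draw]
    -- iteration 3/4 --
    LT 90: heading 90 -> 180
    FD 7: (5,-80) -> (-2,-80) [heading=180, draw]
    FD 2: (-2,-80) -> (-4,-80) [heading=180, draw]
    -- iteration 4/4 --
    LT 90: heading 180 -> 270
    FD 7: (-4,-80) -> (-4,-87) [heading=270, draw]
    FD 2: (-4,-87) -> (-4,-89) [heading=270, draw]
  ]
  -- iteration 4/4 --
  FD 9: (-4,-89) -> (-4,-98) [heading=270, draw]
  FD 19: (-4,-98) -> (-4,-117) [heading=270, draw]
  REPEAT 4 [
    -- iteration 1/4 --
    LT 90: heading 270 -> 0
    FD 7: (-4,-117) -> (3,-117) [heading=0, draw]
    FD 2: (3,-117) -> (5,-117) [heading=0, draw]
    -- iteration 2/4 --
    LT 90: heading 0 -> 90
    FD 7: (5,-117) -> (5,-110) [heading=90, draw]
    FD 2: (5,-110) -> (5,-108) [heading=90, draw]
    -- iteration 3/4 --
    LT 90: heading 90 -> 180
    FD 7: (5,-108) -> (-2,-108) [heading=180, draw]
    FD 2: (-2,-108) -> (-4,-108) [heading=180, draw]
    -- iteration 4/4 --
    LT 90: heading 180 -> 270
    FD 7: (-4,-108) -> (-4,-115) [heading=270, draw]
    FD 2: (-4,-115) -> (-4,-117) [heading=270, draw]
  ]
]
Final: pos=(-4,-117), heading=270, 40 segment(s) drawn
Segments drawn: 40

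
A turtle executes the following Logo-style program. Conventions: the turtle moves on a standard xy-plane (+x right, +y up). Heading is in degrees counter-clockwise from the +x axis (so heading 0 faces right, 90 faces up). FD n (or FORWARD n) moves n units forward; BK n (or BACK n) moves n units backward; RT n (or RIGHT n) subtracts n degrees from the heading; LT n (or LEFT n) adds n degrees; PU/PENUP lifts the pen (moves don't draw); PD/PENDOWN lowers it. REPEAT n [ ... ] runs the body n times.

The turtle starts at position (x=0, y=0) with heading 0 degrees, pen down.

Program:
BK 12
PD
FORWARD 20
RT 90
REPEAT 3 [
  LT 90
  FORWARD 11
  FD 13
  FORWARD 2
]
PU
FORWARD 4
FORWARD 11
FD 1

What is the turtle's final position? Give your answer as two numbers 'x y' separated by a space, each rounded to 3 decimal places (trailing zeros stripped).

Executing turtle program step by step:
Start: pos=(0,0), heading=0, pen down
BK 12: (0,0) -> (-12,0) [heading=0, draw]
PD: pen down
FD 20: (-12,0) -> (8,0) [heading=0, draw]
RT 90: heading 0 -> 270
REPEAT 3 [
  -- iteration 1/3 --
  LT 90: heading 270 -> 0
  FD 11: (8,0) -> (19,0) [heading=0, draw]
  FD 13: (19,0) -> (32,0) [heading=0, draw]
  FD 2: (32,0) -> (34,0) [heading=0, draw]
  -- iteration 2/3 --
  LT 90: heading 0 -> 90
  FD 11: (34,0) -> (34,11) [heading=90, draw]
  FD 13: (34,11) -> (34,24) [heading=90, draw]
  FD 2: (34,24) -> (34,26) [heading=90, draw]
  -- iteration 3/3 --
  LT 90: heading 90 -> 180
  FD 11: (34,26) -> (23,26) [heading=180, draw]
  FD 13: (23,26) -> (10,26) [heading=180, draw]
  FD 2: (10,26) -> (8,26) [heading=180, draw]
]
PU: pen up
FD 4: (8,26) -> (4,26) [heading=180, move]
FD 11: (4,26) -> (-7,26) [heading=180, move]
FD 1: (-7,26) -> (-8,26) [heading=180, move]
Final: pos=(-8,26), heading=180, 11 segment(s) drawn

Answer: -8 26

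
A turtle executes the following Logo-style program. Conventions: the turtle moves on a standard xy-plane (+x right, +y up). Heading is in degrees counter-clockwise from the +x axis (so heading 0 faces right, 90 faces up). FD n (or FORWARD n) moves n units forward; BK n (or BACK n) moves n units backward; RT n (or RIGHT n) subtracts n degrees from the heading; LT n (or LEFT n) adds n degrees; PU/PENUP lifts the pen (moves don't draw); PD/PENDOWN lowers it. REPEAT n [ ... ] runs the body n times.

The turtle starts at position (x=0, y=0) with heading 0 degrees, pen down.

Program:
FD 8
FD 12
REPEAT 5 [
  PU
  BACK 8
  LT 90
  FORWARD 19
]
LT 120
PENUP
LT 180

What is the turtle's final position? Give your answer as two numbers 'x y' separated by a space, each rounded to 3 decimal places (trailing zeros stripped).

Executing turtle program step by step:
Start: pos=(0,0), heading=0, pen down
FD 8: (0,0) -> (8,0) [heading=0, draw]
FD 12: (8,0) -> (20,0) [heading=0, draw]
REPEAT 5 [
  -- iteration 1/5 --
  PU: pen up
  BK 8: (20,0) -> (12,0) [heading=0, move]
  LT 90: heading 0 -> 90
  FD 19: (12,0) -> (12,19) [heading=90, move]
  -- iteration 2/5 --
  PU: pen up
  BK 8: (12,19) -> (12,11) [heading=90, move]
  LT 90: heading 90 -> 180
  FD 19: (12,11) -> (-7,11) [heading=180, move]
  -- iteration 3/5 --
  PU: pen up
  BK 8: (-7,11) -> (1,11) [heading=180, move]
  LT 90: heading 180 -> 270
  FD 19: (1,11) -> (1,-8) [heading=270, move]
  -- iteration 4/5 --
  PU: pen up
  BK 8: (1,-8) -> (1,0) [heading=270, move]
  LT 90: heading 270 -> 0
  FD 19: (1,0) -> (20,0) [heading=0, move]
  -- iteration 5/5 --
  PU: pen up
  BK 8: (20,0) -> (12,0) [heading=0, move]
  LT 90: heading 0 -> 90
  FD 19: (12,0) -> (12,19) [heading=90, move]
]
LT 120: heading 90 -> 210
PU: pen up
LT 180: heading 210 -> 30
Final: pos=(12,19), heading=30, 2 segment(s) drawn

Answer: 12 19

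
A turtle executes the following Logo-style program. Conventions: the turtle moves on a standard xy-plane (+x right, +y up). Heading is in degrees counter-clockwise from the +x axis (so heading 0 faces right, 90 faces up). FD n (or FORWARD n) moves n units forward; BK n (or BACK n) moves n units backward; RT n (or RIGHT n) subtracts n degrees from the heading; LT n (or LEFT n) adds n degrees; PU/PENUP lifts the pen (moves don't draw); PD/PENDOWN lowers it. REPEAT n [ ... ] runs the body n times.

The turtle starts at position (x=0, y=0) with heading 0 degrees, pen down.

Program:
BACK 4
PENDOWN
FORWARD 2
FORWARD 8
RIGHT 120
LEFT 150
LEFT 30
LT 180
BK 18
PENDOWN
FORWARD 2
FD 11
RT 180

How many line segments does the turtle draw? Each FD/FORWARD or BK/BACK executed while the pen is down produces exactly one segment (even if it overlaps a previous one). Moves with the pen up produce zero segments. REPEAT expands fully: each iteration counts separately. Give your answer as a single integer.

Answer: 6

Derivation:
Executing turtle program step by step:
Start: pos=(0,0), heading=0, pen down
BK 4: (0,0) -> (-4,0) [heading=0, draw]
PD: pen down
FD 2: (-4,0) -> (-2,0) [heading=0, draw]
FD 8: (-2,0) -> (6,0) [heading=0, draw]
RT 120: heading 0 -> 240
LT 150: heading 240 -> 30
LT 30: heading 30 -> 60
LT 180: heading 60 -> 240
BK 18: (6,0) -> (15,15.588) [heading=240, draw]
PD: pen down
FD 2: (15,15.588) -> (14,13.856) [heading=240, draw]
FD 11: (14,13.856) -> (8.5,4.33) [heading=240, draw]
RT 180: heading 240 -> 60
Final: pos=(8.5,4.33), heading=60, 6 segment(s) drawn
Segments drawn: 6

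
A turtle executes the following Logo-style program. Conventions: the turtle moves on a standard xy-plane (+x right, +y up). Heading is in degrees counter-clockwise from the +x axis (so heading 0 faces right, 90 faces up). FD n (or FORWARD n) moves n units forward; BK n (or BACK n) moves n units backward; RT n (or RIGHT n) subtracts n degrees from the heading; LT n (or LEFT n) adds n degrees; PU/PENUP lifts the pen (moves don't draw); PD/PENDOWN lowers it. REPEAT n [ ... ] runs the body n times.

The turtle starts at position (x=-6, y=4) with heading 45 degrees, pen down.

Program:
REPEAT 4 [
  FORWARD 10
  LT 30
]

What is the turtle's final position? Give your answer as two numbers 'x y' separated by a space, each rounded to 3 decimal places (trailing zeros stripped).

Executing turtle program step by step:
Start: pos=(-6,4), heading=45, pen down
REPEAT 4 [
  -- iteration 1/4 --
  FD 10: (-6,4) -> (1.071,11.071) [heading=45, draw]
  LT 30: heading 45 -> 75
  -- iteration 2/4 --
  FD 10: (1.071,11.071) -> (3.659,20.73) [heading=75, draw]
  LT 30: heading 75 -> 105
  -- iteration 3/4 --
  FD 10: (3.659,20.73) -> (1.071,30.39) [heading=105, draw]
  LT 30: heading 105 -> 135
  -- iteration 4/4 --
  FD 10: (1.071,30.39) -> (-6,37.461) [heading=135, draw]
  LT 30: heading 135 -> 165
]
Final: pos=(-6,37.461), heading=165, 4 segment(s) drawn

Answer: -6 37.461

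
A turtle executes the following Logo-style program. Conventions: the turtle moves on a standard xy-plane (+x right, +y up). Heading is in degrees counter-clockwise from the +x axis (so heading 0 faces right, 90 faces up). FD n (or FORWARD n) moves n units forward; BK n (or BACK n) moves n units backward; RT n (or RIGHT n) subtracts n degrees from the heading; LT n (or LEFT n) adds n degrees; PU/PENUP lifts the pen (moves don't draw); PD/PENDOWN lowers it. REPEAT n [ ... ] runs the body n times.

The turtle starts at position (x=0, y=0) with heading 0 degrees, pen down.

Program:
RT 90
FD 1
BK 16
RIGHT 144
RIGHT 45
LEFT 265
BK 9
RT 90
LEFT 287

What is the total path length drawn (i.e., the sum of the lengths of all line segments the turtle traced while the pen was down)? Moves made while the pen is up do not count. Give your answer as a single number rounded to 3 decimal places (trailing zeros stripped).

Answer: 26

Derivation:
Executing turtle program step by step:
Start: pos=(0,0), heading=0, pen down
RT 90: heading 0 -> 270
FD 1: (0,0) -> (0,-1) [heading=270, draw]
BK 16: (0,-1) -> (0,15) [heading=270, draw]
RT 144: heading 270 -> 126
RT 45: heading 126 -> 81
LT 265: heading 81 -> 346
BK 9: (0,15) -> (-8.733,17.177) [heading=346, draw]
RT 90: heading 346 -> 256
LT 287: heading 256 -> 183
Final: pos=(-8.733,17.177), heading=183, 3 segment(s) drawn

Segment lengths:
  seg 1: (0,0) -> (0,-1), length = 1
  seg 2: (0,-1) -> (0,15), length = 16
  seg 3: (0,15) -> (-8.733,17.177), length = 9
Total = 26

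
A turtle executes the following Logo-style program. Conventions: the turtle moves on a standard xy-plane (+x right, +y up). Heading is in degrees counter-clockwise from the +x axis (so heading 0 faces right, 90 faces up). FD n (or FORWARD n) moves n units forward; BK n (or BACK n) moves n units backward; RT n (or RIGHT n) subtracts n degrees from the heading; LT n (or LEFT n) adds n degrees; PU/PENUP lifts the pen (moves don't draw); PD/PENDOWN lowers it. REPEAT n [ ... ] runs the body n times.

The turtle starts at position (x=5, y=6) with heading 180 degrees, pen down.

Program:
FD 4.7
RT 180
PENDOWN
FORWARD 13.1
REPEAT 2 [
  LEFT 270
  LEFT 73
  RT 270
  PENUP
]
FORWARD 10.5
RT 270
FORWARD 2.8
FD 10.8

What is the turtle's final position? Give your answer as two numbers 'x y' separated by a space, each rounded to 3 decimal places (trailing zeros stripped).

Executing turtle program step by step:
Start: pos=(5,6), heading=180, pen down
FD 4.7: (5,6) -> (0.3,6) [heading=180, draw]
RT 180: heading 180 -> 0
PD: pen down
FD 13.1: (0.3,6) -> (13.4,6) [heading=0, draw]
REPEAT 2 [
  -- iteration 1/2 --
  LT 270: heading 0 -> 270
  LT 73: heading 270 -> 343
  RT 270: heading 343 -> 73
  PU: pen up
  -- iteration 2/2 --
  LT 270: heading 73 -> 343
  LT 73: heading 343 -> 56
  RT 270: heading 56 -> 146
  PU: pen up
]
FD 10.5: (13.4,6) -> (4.695,11.872) [heading=146, move]
RT 270: heading 146 -> 236
FD 2.8: (4.695,11.872) -> (3.129,9.55) [heading=236, move]
FD 10.8: (3.129,9.55) -> (-2.91,0.597) [heading=236, move]
Final: pos=(-2.91,0.597), heading=236, 2 segment(s) drawn

Answer: -2.91 0.597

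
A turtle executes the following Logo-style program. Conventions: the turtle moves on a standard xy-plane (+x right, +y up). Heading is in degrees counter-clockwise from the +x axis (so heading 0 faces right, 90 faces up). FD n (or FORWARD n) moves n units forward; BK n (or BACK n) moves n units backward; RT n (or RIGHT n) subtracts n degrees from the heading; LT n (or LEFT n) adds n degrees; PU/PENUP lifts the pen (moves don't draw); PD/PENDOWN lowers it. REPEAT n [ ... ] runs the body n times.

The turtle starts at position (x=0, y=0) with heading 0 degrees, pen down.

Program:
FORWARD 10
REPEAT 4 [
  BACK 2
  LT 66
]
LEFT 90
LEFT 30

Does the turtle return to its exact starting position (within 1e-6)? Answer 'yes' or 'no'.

Answer: no

Derivation:
Executing turtle program step by step:
Start: pos=(0,0), heading=0, pen down
FD 10: (0,0) -> (10,0) [heading=0, draw]
REPEAT 4 [
  -- iteration 1/4 --
  BK 2: (10,0) -> (8,0) [heading=0, draw]
  LT 66: heading 0 -> 66
  -- iteration 2/4 --
  BK 2: (8,0) -> (7.187,-1.827) [heading=66, draw]
  LT 66: heading 66 -> 132
  -- iteration 3/4 --
  BK 2: (7.187,-1.827) -> (8.525,-3.313) [heading=132, draw]
  LT 66: heading 132 -> 198
  -- iteration 4/4 --
  BK 2: (8.525,-3.313) -> (10.427,-2.695) [heading=198, draw]
  LT 66: heading 198 -> 264
]
LT 90: heading 264 -> 354
LT 30: heading 354 -> 24
Final: pos=(10.427,-2.695), heading=24, 5 segment(s) drawn

Start position: (0, 0)
Final position: (10.427, -2.695)
Distance = 10.77; >= 1e-6 -> NOT closed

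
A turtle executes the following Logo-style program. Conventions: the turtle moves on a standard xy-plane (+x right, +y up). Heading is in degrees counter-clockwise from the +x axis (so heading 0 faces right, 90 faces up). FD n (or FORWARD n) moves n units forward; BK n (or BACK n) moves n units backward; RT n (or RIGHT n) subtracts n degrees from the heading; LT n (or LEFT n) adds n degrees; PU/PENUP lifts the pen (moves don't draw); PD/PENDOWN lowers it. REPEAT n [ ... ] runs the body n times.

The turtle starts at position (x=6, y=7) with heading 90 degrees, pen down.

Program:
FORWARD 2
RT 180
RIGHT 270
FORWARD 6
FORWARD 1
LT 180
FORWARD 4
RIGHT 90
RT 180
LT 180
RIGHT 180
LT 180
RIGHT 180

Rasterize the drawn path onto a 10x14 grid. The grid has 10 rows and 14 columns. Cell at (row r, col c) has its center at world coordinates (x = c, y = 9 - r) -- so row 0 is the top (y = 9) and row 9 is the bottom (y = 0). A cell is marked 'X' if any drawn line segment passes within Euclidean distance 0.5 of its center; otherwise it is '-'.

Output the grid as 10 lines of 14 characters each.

Segment 0: (6,7) -> (6,9)
Segment 1: (6,9) -> (12,9)
Segment 2: (12,9) -> (13,9)
Segment 3: (13,9) -> (9,9)

Answer: ------XXXXXXXX
------X-------
------X-------
--------------
--------------
--------------
--------------
--------------
--------------
--------------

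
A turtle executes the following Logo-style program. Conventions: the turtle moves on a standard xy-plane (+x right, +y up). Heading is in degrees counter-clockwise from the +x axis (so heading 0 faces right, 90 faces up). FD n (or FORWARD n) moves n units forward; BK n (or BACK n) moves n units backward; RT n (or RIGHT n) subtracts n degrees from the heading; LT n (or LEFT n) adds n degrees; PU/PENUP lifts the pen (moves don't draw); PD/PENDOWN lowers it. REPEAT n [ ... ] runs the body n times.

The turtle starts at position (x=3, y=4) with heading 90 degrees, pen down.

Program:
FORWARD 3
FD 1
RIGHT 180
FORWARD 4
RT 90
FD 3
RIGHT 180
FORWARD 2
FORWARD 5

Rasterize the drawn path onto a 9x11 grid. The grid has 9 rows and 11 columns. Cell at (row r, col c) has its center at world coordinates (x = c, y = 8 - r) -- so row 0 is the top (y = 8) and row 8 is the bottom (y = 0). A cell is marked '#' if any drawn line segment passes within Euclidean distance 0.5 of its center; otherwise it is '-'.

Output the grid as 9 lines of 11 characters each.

Segment 0: (3,4) -> (3,7)
Segment 1: (3,7) -> (3,8)
Segment 2: (3,8) -> (3,4)
Segment 3: (3,4) -> (0,4)
Segment 4: (0,4) -> (2,4)
Segment 5: (2,4) -> (7,4)

Answer: ---#-------
---#-------
---#-------
---#-------
########---
-----------
-----------
-----------
-----------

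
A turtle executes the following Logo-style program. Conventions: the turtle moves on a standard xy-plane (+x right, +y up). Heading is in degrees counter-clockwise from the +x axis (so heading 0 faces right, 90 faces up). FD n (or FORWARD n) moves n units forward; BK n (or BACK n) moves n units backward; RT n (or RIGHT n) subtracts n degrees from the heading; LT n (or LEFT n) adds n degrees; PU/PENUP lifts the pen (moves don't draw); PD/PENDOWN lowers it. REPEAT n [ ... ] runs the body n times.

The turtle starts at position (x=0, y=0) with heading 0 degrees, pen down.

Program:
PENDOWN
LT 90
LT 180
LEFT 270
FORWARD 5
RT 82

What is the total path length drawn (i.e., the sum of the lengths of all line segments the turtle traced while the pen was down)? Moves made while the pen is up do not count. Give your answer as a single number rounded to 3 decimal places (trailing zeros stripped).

Answer: 5

Derivation:
Executing turtle program step by step:
Start: pos=(0,0), heading=0, pen down
PD: pen down
LT 90: heading 0 -> 90
LT 180: heading 90 -> 270
LT 270: heading 270 -> 180
FD 5: (0,0) -> (-5,0) [heading=180, draw]
RT 82: heading 180 -> 98
Final: pos=(-5,0), heading=98, 1 segment(s) drawn

Segment lengths:
  seg 1: (0,0) -> (-5,0), length = 5
Total = 5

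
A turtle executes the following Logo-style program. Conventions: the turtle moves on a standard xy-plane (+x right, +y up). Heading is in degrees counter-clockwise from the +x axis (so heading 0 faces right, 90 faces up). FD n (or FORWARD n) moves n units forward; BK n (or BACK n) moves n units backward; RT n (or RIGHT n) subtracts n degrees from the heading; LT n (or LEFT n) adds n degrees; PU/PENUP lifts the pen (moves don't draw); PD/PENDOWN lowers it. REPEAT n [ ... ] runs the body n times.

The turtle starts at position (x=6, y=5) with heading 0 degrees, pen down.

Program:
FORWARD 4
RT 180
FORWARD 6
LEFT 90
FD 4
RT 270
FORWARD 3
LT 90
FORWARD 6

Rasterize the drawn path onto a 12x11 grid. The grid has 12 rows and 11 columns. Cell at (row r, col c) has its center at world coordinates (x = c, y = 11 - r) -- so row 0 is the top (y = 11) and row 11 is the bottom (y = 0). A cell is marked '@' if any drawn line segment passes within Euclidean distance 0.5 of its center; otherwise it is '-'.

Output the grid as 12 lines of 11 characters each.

Answer: -----------
-----------
-----------
-----------
-------@---
-------@---
----@@@@@@@
----@--@---
----@--@---
----@--@---
----@@@@---
-----------

Derivation:
Segment 0: (6,5) -> (10,5)
Segment 1: (10,5) -> (4,5)
Segment 2: (4,5) -> (4,1)
Segment 3: (4,1) -> (7,1)
Segment 4: (7,1) -> (7,7)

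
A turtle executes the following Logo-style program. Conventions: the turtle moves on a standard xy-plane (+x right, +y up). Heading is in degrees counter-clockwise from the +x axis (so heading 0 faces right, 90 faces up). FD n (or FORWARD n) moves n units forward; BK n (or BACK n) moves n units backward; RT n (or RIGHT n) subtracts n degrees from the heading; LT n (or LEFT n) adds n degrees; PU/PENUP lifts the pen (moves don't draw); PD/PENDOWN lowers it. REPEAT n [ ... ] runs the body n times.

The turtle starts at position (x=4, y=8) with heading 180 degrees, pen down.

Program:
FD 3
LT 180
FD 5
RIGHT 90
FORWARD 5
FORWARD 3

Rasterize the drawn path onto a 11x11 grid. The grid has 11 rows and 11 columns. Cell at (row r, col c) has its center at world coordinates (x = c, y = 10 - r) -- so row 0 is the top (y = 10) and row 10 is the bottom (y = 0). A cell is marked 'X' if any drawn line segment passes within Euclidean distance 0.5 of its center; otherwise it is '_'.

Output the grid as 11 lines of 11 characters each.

Answer: ___________
___________
_XXXXXX____
______X____
______X____
______X____
______X____
______X____
______X____
______X____
______X____

Derivation:
Segment 0: (4,8) -> (1,8)
Segment 1: (1,8) -> (6,8)
Segment 2: (6,8) -> (6,3)
Segment 3: (6,3) -> (6,-0)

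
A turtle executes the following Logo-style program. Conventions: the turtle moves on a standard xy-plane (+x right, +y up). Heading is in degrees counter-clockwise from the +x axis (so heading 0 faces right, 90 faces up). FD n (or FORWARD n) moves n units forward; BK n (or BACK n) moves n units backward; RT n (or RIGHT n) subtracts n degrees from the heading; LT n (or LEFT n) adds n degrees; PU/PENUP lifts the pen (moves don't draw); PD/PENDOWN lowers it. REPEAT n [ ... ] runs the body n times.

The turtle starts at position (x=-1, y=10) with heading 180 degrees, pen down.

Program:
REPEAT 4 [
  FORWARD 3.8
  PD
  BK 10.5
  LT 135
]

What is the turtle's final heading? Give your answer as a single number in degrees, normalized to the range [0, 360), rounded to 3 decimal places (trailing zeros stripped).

Executing turtle program step by step:
Start: pos=(-1,10), heading=180, pen down
REPEAT 4 [
  -- iteration 1/4 --
  FD 3.8: (-1,10) -> (-4.8,10) [heading=180, draw]
  PD: pen down
  BK 10.5: (-4.8,10) -> (5.7,10) [heading=180, draw]
  LT 135: heading 180 -> 315
  -- iteration 2/4 --
  FD 3.8: (5.7,10) -> (8.387,7.313) [heading=315, draw]
  PD: pen down
  BK 10.5: (8.387,7.313) -> (0.962,14.738) [heading=315, draw]
  LT 135: heading 315 -> 90
  -- iteration 3/4 --
  FD 3.8: (0.962,14.738) -> (0.962,18.538) [heading=90, draw]
  PD: pen down
  BK 10.5: (0.962,18.538) -> (0.962,8.038) [heading=90, draw]
  LT 135: heading 90 -> 225
  -- iteration 4/4 --
  FD 3.8: (0.962,8.038) -> (-1.725,5.351) [heading=225, draw]
  PD: pen down
  BK 10.5: (-1.725,5.351) -> (5.7,12.775) [heading=225, draw]
  LT 135: heading 225 -> 0
]
Final: pos=(5.7,12.775), heading=0, 8 segment(s) drawn

Answer: 0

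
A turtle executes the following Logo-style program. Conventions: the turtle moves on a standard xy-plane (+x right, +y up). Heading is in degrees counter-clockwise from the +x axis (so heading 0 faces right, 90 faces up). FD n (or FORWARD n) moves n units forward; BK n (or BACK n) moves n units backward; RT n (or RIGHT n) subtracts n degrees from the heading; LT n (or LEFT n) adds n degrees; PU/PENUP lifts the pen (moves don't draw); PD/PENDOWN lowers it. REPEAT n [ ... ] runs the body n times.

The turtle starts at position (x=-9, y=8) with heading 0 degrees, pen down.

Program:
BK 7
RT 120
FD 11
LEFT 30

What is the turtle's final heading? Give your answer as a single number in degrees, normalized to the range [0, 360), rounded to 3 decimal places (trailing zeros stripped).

Answer: 270

Derivation:
Executing turtle program step by step:
Start: pos=(-9,8), heading=0, pen down
BK 7: (-9,8) -> (-16,8) [heading=0, draw]
RT 120: heading 0 -> 240
FD 11: (-16,8) -> (-21.5,-1.526) [heading=240, draw]
LT 30: heading 240 -> 270
Final: pos=(-21.5,-1.526), heading=270, 2 segment(s) drawn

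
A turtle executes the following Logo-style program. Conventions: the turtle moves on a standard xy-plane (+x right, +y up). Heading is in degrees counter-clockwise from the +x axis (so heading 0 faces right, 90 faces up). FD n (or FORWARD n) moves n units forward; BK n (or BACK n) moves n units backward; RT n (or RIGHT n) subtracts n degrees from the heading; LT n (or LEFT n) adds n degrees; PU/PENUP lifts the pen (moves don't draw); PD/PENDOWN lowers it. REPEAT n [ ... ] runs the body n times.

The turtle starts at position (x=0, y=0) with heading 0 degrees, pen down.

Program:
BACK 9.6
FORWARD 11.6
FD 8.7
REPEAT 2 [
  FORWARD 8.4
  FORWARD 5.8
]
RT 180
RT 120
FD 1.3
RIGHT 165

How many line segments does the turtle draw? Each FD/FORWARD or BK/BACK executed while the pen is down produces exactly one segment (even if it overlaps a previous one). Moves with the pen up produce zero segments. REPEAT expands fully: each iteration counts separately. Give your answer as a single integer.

Answer: 8

Derivation:
Executing turtle program step by step:
Start: pos=(0,0), heading=0, pen down
BK 9.6: (0,0) -> (-9.6,0) [heading=0, draw]
FD 11.6: (-9.6,0) -> (2,0) [heading=0, draw]
FD 8.7: (2,0) -> (10.7,0) [heading=0, draw]
REPEAT 2 [
  -- iteration 1/2 --
  FD 8.4: (10.7,0) -> (19.1,0) [heading=0, draw]
  FD 5.8: (19.1,0) -> (24.9,0) [heading=0, draw]
  -- iteration 2/2 --
  FD 8.4: (24.9,0) -> (33.3,0) [heading=0, draw]
  FD 5.8: (33.3,0) -> (39.1,0) [heading=0, draw]
]
RT 180: heading 0 -> 180
RT 120: heading 180 -> 60
FD 1.3: (39.1,0) -> (39.75,1.126) [heading=60, draw]
RT 165: heading 60 -> 255
Final: pos=(39.75,1.126), heading=255, 8 segment(s) drawn
Segments drawn: 8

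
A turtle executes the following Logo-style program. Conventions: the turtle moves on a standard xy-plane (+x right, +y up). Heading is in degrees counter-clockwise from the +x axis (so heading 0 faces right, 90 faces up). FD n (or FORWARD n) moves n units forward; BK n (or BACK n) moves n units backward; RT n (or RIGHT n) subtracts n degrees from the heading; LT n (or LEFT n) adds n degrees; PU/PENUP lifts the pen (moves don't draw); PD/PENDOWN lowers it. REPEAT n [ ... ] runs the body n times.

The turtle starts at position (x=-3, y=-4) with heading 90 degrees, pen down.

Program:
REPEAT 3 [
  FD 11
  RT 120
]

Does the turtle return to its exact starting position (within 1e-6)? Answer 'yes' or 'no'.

Executing turtle program step by step:
Start: pos=(-3,-4), heading=90, pen down
REPEAT 3 [
  -- iteration 1/3 --
  FD 11: (-3,-4) -> (-3,7) [heading=90, draw]
  RT 120: heading 90 -> 330
  -- iteration 2/3 --
  FD 11: (-3,7) -> (6.526,1.5) [heading=330, draw]
  RT 120: heading 330 -> 210
  -- iteration 3/3 --
  FD 11: (6.526,1.5) -> (-3,-4) [heading=210, draw]
  RT 120: heading 210 -> 90
]
Final: pos=(-3,-4), heading=90, 3 segment(s) drawn

Start position: (-3, -4)
Final position: (-3, -4)
Distance = 0; < 1e-6 -> CLOSED

Answer: yes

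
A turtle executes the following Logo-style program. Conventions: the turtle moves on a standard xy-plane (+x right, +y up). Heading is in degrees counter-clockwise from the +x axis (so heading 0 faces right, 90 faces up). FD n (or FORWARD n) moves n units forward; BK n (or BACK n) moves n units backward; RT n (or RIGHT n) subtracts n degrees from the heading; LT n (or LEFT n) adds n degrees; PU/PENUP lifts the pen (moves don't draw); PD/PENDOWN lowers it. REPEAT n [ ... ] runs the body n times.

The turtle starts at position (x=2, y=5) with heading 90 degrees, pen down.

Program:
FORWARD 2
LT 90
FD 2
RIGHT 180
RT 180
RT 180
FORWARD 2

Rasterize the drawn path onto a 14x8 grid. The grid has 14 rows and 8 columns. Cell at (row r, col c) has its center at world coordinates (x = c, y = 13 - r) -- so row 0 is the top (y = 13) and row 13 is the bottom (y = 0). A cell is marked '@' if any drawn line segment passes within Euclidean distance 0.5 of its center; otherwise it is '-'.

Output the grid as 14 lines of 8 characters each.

Segment 0: (2,5) -> (2,7)
Segment 1: (2,7) -> (0,7)
Segment 2: (0,7) -> (2,7)

Answer: --------
--------
--------
--------
--------
--------
@@@-----
--@-----
--@-----
--------
--------
--------
--------
--------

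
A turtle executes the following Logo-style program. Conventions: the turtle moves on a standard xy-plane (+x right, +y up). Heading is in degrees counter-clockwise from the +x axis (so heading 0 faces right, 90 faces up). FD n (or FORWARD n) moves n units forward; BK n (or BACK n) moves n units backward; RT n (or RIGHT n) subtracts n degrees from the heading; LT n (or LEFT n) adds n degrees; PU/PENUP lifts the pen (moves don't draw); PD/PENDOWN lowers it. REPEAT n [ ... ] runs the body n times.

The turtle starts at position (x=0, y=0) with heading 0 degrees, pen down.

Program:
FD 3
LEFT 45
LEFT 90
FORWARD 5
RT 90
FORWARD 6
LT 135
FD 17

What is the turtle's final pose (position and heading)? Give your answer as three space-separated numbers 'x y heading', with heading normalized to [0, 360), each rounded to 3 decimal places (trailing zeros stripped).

Answer: -13.293 7.778 180

Derivation:
Executing turtle program step by step:
Start: pos=(0,0), heading=0, pen down
FD 3: (0,0) -> (3,0) [heading=0, draw]
LT 45: heading 0 -> 45
LT 90: heading 45 -> 135
FD 5: (3,0) -> (-0.536,3.536) [heading=135, draw]
RT 90: heading 135 -> 45
FD 6: (-0.536,3.536) -> (3.707,7.778) [heading=45, draw]
LT 135: heading 45 -> 180
FD 17: (3.707,7.778) -> (-13.293,7.778) [heading=180, draw]
Final: pos=(-13.293,7.778), heading=180, 4 segment(s) drawn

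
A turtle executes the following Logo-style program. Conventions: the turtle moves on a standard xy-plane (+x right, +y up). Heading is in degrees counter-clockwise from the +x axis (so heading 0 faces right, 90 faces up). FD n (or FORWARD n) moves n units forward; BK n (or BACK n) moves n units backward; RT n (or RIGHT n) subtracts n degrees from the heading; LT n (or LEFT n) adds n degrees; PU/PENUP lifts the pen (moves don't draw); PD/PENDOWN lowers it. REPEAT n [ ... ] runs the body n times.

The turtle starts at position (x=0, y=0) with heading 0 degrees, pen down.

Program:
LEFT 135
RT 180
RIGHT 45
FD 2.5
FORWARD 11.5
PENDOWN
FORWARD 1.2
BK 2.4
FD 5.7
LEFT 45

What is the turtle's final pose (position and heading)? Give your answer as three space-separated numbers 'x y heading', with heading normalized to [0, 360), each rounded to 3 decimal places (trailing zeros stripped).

Executing turtle program step by step:
Start: pos=(0,0), heading=0, pen down
LT 135: heading 0 -> 135
RT 180: heading 135 -> 315
RT 45: heading 315 -> 270
FD 2.5: (0,0) -> (0,-2.5) [heading=270, draw]
FD 11.5: (0,-2.5) -> (0,-14) [heading=270, draw]
PD: pen down
FD 1.2: (0,-14) -> (0,-15.2) [heading=270, draw]
BK 2.4: (0,-15.2) -> (0,-12.8) [heading=270, draw]
FD 5.7: (0,-12.8) -> (0,-18.5) [heading=270, draw]
LT 45: heading 270 -> 315
Final: pos=(0,-18.5), heading=315, 5 segment(s) drawn

Answer: 0 -18.5 315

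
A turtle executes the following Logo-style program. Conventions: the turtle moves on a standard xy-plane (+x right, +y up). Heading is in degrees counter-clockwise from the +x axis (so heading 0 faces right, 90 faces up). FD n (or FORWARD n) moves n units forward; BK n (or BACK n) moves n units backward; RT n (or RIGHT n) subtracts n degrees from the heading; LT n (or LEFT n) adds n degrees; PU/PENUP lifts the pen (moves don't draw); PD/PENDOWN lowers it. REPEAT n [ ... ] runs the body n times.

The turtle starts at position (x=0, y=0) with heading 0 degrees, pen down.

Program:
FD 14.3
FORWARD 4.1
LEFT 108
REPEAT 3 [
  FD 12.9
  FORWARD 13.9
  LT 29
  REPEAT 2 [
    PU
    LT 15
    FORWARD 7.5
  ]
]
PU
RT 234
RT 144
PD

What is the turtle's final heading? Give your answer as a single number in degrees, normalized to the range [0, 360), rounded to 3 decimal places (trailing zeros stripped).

Executing turtle program step by step:
Start: pos=(0,0), heading=0, pen down
FD 14.3: (0,0) -> (14.3,0) [heading=0, draw]
FD 4.1: (14.3,0) -> (18.4,0) [heading=0, draw]
LT 108: heading 0 -> 108
REPEAT 3 [
  -- iteration 1/3 --
  FD 12.9: (18.4,0) -> (14.414,12.269) [heading=108, draw]
  FD 13.9: (14.414,12.269) -> (10.118,25.488) [heading=108, draw]
  LT 29: heading 108 -> 137
  REPEAT 2 [
    -- iteration 1/2 --
    PU: pen up
    LT 15: heading 137 -> 152
    FD 7.5: (10.118,25.488) -> (3.496,29.009) [heading=152, move]
    -- iteration 2/2 --
    PU: pen up
    LT 15: heading 152 -> 167
    FD 7.5: (3.496,29.009) -> (-3.812,30.696) [heading=167, move]
  ]
  -- iteration 2/3 --
  FD 12.9: (-3.812,30.696) -> (-16.381,33.598) [heading=167, move]
  FD 13.9: (-16.381,33.598) -> (-29.925,36.725) [heading=167, move]
  LT 29: heading 167 -> 196
  REPEAT 2 [
    -- iteration 1/2 --
    PU: pen up
    LT 15: heading 196 -> 211
    FD 7.5: (-29.925,36.725) -> (-36.353,32.862) [heading=211, move]
    -- iteration 2/2 --
    PU: pen up
    LT 15: heading 211 -> 226
    FD 7.5: (-36.353,32.862) -> (-41.563,27.467) [heading=226, move]
  ]
  -- iteration 3/3 --
  FD 12.9: (-41.563,27.467) -> (-50.524,18.188) [heading=226, move]
  FD 13.9: (-50.524,18.188) -> (-60.18,8.189) [heading=226, move]
  LT 29: heading 226 -> 255
  REPEAT 2 [
    -- iteration 1/2 --
    PU: pen up
    LT 15: heading 255 -> 270
    FD 7.5: (-60.18,8.189) -> (-60.18,0.689) [heading=270, move]
    -- iteration 2/2 --
    PU: pen up
    LT 15: heading 270 -> 285
    FD 7.5: (-60.18,0.689) -> (-58.239,-6.555) [heading=285, move]
  ]
]
PU: pen up
RT 234: heading 285 -> 51
RT 144: heading 51 -> 267
PD: pen down
Final: pos=(-58.239,-6.555), heading=267, 4 segment(s) drawn

Answer: 267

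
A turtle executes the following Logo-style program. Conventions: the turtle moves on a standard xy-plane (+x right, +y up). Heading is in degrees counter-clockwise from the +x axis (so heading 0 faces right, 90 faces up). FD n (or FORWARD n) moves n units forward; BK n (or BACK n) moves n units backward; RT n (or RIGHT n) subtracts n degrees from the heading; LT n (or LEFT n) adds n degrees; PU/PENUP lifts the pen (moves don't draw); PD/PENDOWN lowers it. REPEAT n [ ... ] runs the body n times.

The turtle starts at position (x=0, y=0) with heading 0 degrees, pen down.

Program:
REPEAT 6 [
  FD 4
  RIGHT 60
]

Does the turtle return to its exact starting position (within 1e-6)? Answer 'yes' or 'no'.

Answer: yes

Derivation:
Executing turtle program step by step:
Start: pos=(0,0), heading=0, pen down
REPEAT 6 [
  -- iteration 1/6 --
  FD 4: (0,0) -> (4,0) [heading=0, draw]
  RT 60: heading 0 -> 300
  -- iteration 2/6 --
  FD 4: (4,0) -> (6,-3.464) [heading=300, draw]
  RT 60: heading 300 -> 240
  -- iteration 3/6 --
  FD 4: (6,-3.464) -> (4,-6.928) [heading=240, draw]
  RT 60: heading 240 -> 180
  -- iteration 4/6 --
  FD 4: (4,-6.928) -> (0,-6.928) [heading=180, draw]
  RT 60: heading 180 -> 120
  -- iteration 5/6 --
  FD 4: (0,-6.928) -> (-2,-3.464) [heading=120, draw]
  RT 60: heading 120 -> 60
  -- iteration 6/6 --
  FD 4: (-2,-3.464) -> (0,0) [heading=60, draw]
  RT 60: heading 60 -> 0
]
Final: pos=(0,0), heading=0, 6 segment(s) drawn

Start position: (0, 0)
Final position: (0, 0)
Distance = 0; < 1e-6 -> CLOSED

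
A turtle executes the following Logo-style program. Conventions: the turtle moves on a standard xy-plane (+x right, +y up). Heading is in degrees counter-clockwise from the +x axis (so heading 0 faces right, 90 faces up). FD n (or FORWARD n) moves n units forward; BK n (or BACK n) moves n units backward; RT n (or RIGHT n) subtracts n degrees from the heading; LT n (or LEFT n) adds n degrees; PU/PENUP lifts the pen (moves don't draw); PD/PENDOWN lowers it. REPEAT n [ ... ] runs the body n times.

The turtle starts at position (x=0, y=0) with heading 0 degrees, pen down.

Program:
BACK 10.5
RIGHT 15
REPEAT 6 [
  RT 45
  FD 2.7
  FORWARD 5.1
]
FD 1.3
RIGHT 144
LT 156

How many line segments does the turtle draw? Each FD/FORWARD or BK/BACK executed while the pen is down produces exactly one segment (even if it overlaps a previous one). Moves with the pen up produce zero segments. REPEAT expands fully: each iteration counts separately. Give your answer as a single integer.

Executing turtle program step by step:
Start: pos=(0,0), heading=0, pen down
BK 10.5: (0,0) -> (-10.5,0) [heading=0, draw]
RT 15: heading 0 -> 345
REPEAT 6 [
  -- iteration 1/6 --
  RT 45: heading 345 -> 300
  FD 2.7: (-10.5,0) -> (-9.15,-2.338) [heading=300, draw]
  FD 5.1: (-9.15,-2.338) -> (-6.6,-6.755) [heading=300, draw]
  -- iteration 2/6 --
  RT 45: heading 300 -> 255
  FD 2.7: (-6.6,-6.755) -> (-7.299,-9.363) [heading=255, draw]
  FD 5.1: (-7.299,-9.363) -> (-8.619,-14.289) [heading=255, draw]
  -- iteration 3/6 --
  RT 45: heading 255 -> 210
  FD 2.7: (-8.619,-14.289) -> (-10.957,-15.639) [heading=210, draw]
  FD 5.1: (-10.957,-15.639) -> (-15.374,-18.189) [heading=210, draw]
  -- iteration 4/6 --
  RT 45: heading 210 -> 165
  FD 2.7: (-15.374,-18.189) -> (-17.982,-17.49) [heading=165, draw]
  FD 5.1: (-17.982,-17.49) -> (-22.908,-16.17) [heading=165, draw]
  -- iteration 5/6 --
  RT 45: heading 165 -> 120
  FD 2.7: (-22.908,-16.17) -> (-24.258,-13.832) [heading=120, draw]
  FD 5.1: (-24.258,-13.832) -> (-26.808,-9.415) [heading=120, draw]
  -- iteration 6/6 --
  RT 45: heading 120 -> 75
  FD 2.7: (-26.808,-9.415) -> (-26.109,-6.807) [heading=75, draw]
  FD 5.1: (-26.109,-6.807) -> (-24.789,-1.881) [heading=75, draw]
]
FD 1.3: (-24.789,-1.881) -> (-24.453,-0.626) [heading=75, draw]
RT 144: heading 75 -> 291
LT 156: heading 291 -> 87
Final: pos=(-24.453,-0.626), heading=87, 14 segment(s) drawn
Segments drawn: 14

Answer: 14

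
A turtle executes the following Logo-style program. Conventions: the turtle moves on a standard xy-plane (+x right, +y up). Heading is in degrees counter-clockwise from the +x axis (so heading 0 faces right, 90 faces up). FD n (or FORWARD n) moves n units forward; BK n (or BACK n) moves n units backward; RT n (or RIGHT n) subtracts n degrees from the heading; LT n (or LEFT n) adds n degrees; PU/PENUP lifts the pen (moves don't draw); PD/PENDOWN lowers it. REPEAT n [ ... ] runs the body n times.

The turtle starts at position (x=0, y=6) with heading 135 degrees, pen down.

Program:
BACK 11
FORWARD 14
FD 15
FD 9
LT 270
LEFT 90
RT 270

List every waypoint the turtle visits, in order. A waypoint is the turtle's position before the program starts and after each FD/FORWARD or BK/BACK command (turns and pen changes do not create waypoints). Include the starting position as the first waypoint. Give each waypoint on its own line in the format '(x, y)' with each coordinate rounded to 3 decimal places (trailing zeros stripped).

Executing turtle program step by step:
Start: pos=(0,6), heading=135, pen down
BK 11: (0,6) -> (7.778,-1.778) [heading=135, draw]
FD 14: (7.778,-1.778) -> (-2.121,8.121) [heading=135, draw]
FD 15: (-2.121,8.121) -> (-12.728,18.728) [heading=135, draw]
FD 9: (-12.728,18.728) -> (-19.092,25.092) [heading=135, draw]
LT 270: heading 135 -> 45
LT 90: heading 45 -> 135
RT 270: heading 135 -> 225
Final: pos=(-19.092,25.092), heading=225, 4 segment(s) drawn
Waypoints (5 total):
(0, 6)
(7.778, -1.778)
(-2.121, 8.121)
(-12.728, 18.728)
(-19.092, 25.092)

Answer: (0, 6)
(7.778, -1.778)
(-2.121, 8.121)
(-12.728, 18.728)
(-19.092, 25.092)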